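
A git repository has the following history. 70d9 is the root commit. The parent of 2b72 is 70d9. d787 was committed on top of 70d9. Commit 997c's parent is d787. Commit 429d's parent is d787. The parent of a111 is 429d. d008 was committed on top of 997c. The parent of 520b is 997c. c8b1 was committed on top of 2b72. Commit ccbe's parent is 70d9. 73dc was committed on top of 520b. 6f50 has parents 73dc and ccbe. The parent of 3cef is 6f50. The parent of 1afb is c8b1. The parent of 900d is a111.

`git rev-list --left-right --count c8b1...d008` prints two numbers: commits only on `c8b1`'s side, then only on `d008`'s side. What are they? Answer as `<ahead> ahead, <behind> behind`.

2 ahead, 3 behind

Reachable from c8b1: {2b72, 70d9, c8b1}.
Reachable from d008: {70d9, 997c, d008, d787}.
Only in c8b1's history (ahead): {2b72, c8b1} — 2.
Only in d008's history (behind): {997c, d008, d787} — 3.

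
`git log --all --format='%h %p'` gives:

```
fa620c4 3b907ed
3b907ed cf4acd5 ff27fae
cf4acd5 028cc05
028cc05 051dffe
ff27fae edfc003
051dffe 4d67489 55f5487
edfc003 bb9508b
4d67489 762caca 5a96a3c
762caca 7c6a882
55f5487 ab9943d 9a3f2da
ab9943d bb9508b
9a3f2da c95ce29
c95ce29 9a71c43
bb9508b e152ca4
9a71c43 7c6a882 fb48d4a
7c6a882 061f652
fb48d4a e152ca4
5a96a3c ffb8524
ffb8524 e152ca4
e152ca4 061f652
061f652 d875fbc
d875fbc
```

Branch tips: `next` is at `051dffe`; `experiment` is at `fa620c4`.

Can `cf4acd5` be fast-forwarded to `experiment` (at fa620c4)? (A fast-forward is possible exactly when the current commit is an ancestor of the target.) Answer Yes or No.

A fast-forward from cf4acd5 to fa620c4 is possible iff cf4acd5 is an ancestor of fa620c4.
Ancestors of fa620c4: {028cc05, 051dffe, 061f652, 3b907ed, 4d67489, 55f5487, 5a96a3c, 762caca, 7c6a882, 9a3f2da, 9a71c43, ab9943d, bb9508b, c95ce29, cf4acd5, d875fbc, e152ca4, edfc003, fa620c4, fb48d4a, ff27fae, ffb8524}.
cf4acd5 is among them, so fast-forward is possible.

Yes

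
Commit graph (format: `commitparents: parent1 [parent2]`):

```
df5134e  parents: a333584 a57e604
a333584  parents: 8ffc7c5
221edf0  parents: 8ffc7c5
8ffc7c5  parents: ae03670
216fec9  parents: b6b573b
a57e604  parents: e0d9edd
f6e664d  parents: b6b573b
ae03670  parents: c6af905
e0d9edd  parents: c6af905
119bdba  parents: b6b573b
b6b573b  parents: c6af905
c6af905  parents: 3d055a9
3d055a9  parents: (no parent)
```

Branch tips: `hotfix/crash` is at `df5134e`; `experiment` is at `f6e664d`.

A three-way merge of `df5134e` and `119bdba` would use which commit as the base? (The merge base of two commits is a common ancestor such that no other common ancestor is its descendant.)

Ancestors of df5134e: {3d055a9, 8ffc7c5, a333584, a57e604, ae03670, c6af905, df5134e, e0d9edd}.
Ancestors of 119bdba: {119bdba, 3d055a9, b6b573b, c6af905}.
Common ancestors: {3d055a9, c6af905}.
Among these, c6af905 is not an ancestor of any other common ancestor — it is the merge base.

c6af905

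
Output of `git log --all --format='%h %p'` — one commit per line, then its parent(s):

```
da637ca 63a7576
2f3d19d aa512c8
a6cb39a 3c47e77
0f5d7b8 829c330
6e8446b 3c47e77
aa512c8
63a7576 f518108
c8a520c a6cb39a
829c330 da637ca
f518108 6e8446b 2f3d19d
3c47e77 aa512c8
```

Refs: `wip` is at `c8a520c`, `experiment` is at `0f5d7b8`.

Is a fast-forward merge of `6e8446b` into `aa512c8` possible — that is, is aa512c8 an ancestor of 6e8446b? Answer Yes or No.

A fast-forward from aa512c8 to 6e8446b is possible iff aa512c8 is an ancestor of 6e8446b.
Ancestors of 6e8446b: {3c47e77, 6e8446b, aa512c8}.
aa512c8 is among them, so fast-forward is possible.

Yes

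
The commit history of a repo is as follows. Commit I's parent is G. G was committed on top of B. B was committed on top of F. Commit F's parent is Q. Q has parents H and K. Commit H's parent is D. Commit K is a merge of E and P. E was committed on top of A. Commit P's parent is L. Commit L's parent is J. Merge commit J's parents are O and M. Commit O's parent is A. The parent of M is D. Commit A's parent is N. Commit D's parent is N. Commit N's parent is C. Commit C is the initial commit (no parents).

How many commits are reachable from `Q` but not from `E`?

Reachable from Q: {A, C, D, E, H, J, K, L, M, N, O, P, Q}.
Reachable from E: {A, C, E, N}.
In Q's history but not E's: {D, H, J, K, L, M, O, P, Q} — 9 commits.

9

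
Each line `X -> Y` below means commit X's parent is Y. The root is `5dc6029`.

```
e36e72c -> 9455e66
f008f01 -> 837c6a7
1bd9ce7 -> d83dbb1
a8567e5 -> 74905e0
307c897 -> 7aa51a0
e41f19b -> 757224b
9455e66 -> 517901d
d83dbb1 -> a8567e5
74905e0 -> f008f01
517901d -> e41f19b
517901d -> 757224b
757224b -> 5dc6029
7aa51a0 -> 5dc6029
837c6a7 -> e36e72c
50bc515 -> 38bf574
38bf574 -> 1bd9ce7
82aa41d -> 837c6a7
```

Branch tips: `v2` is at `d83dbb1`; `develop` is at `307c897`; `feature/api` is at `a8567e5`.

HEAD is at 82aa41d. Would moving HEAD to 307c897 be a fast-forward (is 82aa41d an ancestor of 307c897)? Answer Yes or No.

A fast-forward from 82aa41d to 307c897 is possible iff 82aa41d is an ancestor of 307c897.
Ancestors of 307c897: {307c897, 5dc6029, 7aa51a0}.
82aa41d is not among them, so fast-forward is not possible.

No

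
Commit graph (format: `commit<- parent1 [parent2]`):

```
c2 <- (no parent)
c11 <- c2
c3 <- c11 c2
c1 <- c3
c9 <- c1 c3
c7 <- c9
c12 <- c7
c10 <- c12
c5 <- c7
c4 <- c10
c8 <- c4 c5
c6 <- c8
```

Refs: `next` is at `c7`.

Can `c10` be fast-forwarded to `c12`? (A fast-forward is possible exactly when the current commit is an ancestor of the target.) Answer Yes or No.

A fast-forward from c10 to c12 is possible iff c10 is an ancestor of c12.
Ancestors of c12: {c1, c11, c12, c2, c3, c7, c9}.
c10 is not among them, so fast-forward is not possible.

No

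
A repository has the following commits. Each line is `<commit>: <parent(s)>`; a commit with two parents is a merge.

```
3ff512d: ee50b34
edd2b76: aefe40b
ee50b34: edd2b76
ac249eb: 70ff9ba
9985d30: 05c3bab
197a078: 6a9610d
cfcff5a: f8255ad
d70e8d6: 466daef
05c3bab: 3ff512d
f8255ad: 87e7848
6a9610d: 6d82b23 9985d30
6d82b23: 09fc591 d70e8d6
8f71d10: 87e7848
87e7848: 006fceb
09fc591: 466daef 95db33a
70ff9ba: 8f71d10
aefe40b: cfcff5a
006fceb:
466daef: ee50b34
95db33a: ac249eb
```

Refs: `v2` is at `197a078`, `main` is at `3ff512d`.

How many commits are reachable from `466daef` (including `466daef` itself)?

Walking parent pointers from 466daef: reachable set = {006fceb, 466daef, 87e7848, aefe40b, cfcff5a, edd2b76, ee50b34, f8255ad}.
That is 8 commits.

8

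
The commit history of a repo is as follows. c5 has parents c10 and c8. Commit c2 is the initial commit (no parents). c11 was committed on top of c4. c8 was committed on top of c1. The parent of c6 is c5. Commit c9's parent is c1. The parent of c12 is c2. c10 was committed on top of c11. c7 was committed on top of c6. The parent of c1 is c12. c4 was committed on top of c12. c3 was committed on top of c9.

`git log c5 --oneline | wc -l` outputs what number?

Walking parent pointers from c5: reachable set = {c1, c10, c11, c12, c2, c4, c5, c8}.
That is 8 commits.

8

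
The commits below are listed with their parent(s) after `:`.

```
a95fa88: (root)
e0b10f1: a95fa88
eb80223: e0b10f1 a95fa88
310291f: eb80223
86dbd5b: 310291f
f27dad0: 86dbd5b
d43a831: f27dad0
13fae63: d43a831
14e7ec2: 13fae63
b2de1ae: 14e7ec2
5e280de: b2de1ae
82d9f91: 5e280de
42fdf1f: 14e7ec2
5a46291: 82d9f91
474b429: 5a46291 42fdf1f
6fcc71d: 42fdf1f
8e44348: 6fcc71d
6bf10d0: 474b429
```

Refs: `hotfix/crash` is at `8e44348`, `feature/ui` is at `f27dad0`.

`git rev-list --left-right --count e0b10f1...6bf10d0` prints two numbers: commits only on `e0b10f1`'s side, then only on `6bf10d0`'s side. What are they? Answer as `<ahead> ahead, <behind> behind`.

Reachable from e0b10f1: {a95fa88, e0b10f1}.
Reachable from 6bf10d0: {13fae63, 14e7ec2, 310291f, 42fdf1f, 474b429, 5a46291, 5e280de, 6bf10d0, 82d9f91, 86dbd5b, a95fa88, b2de1ae, d43a831, e0b10f1, eb80223, f27dad0}.
Only in e0b10f1's history (ahead): {} — 0.
Only in 6bf10d0's history (behind): {13fae63, 14e7ec2, 310291f, 42fdf1f, 474b429, 5a46291, 5e280de, 6bf10d0, 82d9f91, 86dbd5b, b2de1ae, d43a831, eb80223, f27dad0} — 14.

0 ahead, 14 behind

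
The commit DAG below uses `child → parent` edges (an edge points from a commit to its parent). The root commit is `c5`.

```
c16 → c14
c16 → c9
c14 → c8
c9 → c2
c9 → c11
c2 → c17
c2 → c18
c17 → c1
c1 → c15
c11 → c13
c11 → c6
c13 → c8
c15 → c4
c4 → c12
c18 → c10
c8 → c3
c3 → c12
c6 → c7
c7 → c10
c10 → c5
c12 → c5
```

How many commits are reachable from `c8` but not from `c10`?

Reachable from c8: {c12, c3, c5, c8}.
Reachable from c10: {c10, c5}.
In c8's history but not c10's: {c12, c3, c8} — 3 commits.

3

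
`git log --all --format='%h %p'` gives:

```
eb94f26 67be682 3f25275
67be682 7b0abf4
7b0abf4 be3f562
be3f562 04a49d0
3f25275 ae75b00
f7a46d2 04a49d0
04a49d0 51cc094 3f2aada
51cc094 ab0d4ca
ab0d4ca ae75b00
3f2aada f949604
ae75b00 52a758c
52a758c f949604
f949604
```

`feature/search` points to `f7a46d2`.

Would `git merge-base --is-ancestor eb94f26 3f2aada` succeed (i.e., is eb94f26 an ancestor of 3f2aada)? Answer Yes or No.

No

Ancestors of 3f2aada: {3f2aada, f949604}.
eb94f26 is not in that set, so it is not an ancestor of 3f2aada.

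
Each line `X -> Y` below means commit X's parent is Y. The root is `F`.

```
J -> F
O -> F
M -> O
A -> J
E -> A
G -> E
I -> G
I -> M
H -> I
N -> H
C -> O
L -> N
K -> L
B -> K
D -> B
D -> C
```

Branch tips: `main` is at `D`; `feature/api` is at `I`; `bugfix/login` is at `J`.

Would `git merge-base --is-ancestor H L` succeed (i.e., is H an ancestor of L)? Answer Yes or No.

Ancestors of L (commits reachable by following parents): {A, E, F, G, H, I, J, L, M, N, O}.
H is in that set, so it is an ancestor of L.

Yes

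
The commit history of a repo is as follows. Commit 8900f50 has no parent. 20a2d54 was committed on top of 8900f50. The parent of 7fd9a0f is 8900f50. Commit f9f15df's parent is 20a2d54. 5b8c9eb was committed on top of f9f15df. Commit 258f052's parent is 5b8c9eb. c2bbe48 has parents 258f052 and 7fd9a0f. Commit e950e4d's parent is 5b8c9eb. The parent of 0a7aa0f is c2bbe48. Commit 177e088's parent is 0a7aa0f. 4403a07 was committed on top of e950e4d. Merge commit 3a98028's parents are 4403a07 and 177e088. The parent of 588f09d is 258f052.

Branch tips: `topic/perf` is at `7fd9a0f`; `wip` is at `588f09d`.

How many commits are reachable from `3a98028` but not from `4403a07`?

6

Reachable from 3a98028: {0a7aa0f, 177e088, 20a2d54, 258f052, 3a98028, 4403a07, 5b8c9eb, 7fd9a0f, 8900f50, c2bbe48, e950e4d, f9f15df}.
Reachable from 4403a07: {20a2d54, 4403a07, 5b8c9eb, 8900f50, e950e4d, f9f15df}.
In 3a98028's history but not 4403a07's: {0a7aa0f, 177e088, 258f052, 3a98028, 7fd9a0f, c2bbe48} — 6 commits.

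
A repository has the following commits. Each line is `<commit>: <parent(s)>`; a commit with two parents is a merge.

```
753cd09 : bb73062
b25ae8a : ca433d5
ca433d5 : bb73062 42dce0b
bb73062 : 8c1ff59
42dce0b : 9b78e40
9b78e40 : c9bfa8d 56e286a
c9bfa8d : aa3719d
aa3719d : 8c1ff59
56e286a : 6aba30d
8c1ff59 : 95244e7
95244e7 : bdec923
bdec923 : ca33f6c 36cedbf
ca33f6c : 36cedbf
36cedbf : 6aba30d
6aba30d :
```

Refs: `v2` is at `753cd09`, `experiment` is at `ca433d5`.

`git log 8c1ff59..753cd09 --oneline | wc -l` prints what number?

2

Reachable from 753cd09: {36cedbf, 6aba30d, 753cd09, 8c1ff59, 95244e7, bb73062, bdec923, ca33f6c}.
Reachable from 8c1ff59: {36cedbf, 6aba30d, 8c1ff59, 95244e7, bdec923, ca33f6c}.
In 753cd09's history but not 8c1ff59's: {753cd09, bb73062} — 2 commits.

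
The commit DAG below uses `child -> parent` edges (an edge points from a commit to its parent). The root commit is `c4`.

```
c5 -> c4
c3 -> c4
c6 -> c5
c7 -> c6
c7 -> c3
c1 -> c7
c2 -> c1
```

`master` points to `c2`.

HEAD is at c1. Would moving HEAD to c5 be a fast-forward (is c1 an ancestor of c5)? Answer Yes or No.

A fast-forward from c1 to c5 is possible iff c1 is an ancestor of c5.
Ancestors of c5: {c4, c5}.
c1 is not among them, so fast-forward is not possible.

No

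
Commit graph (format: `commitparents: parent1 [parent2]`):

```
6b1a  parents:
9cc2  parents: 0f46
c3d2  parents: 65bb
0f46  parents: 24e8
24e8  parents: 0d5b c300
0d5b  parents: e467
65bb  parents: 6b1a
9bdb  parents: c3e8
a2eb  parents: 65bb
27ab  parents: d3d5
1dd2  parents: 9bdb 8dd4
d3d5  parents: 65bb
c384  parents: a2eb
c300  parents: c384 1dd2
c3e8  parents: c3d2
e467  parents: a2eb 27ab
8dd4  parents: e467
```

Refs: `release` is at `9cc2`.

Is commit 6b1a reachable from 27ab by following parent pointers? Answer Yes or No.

Ancestors of 27ab (commits reachable by following parents): {27ab, 65bb, 6b1a, d3d5}.
6b1a is in that set, so it is an ancestor of 27ab.

Yes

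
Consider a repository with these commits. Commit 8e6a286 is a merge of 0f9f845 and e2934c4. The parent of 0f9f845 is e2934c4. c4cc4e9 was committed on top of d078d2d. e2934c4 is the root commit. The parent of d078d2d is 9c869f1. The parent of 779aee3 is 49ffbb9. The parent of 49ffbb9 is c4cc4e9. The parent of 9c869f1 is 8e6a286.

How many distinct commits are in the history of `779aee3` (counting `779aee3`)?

Walking parent pointers from 779aee3: reachable set = {0f9f845, 49ffbb9, 779aee3, 8e6a286, 9c869f1, c4cc4e9, d078d2d, e2934c4}.
That is 8 commits.

8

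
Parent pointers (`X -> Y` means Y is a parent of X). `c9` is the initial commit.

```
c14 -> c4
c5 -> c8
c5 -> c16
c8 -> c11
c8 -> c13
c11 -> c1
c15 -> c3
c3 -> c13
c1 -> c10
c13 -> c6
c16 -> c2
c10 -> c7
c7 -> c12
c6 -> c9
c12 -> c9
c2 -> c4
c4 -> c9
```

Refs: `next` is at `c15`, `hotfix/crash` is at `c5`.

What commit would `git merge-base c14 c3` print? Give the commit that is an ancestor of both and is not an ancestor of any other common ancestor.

Ancestors of c14: {c14, c4, c9}.
Ancestors of c3: {c13, c3, c6, c9}.
Common ancestors: {c9}.
The only common ancestor is c9, so it is the merge base.

c9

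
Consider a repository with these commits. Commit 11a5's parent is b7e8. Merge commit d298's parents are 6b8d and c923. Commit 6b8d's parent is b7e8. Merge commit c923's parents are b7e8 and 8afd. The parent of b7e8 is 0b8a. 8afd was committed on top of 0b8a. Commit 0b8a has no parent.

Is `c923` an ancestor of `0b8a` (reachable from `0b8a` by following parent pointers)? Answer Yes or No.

No

Ancestors of 0b8a: {0b8a}.
c923 is not in that set, so it is not an ancestor of 0b8a.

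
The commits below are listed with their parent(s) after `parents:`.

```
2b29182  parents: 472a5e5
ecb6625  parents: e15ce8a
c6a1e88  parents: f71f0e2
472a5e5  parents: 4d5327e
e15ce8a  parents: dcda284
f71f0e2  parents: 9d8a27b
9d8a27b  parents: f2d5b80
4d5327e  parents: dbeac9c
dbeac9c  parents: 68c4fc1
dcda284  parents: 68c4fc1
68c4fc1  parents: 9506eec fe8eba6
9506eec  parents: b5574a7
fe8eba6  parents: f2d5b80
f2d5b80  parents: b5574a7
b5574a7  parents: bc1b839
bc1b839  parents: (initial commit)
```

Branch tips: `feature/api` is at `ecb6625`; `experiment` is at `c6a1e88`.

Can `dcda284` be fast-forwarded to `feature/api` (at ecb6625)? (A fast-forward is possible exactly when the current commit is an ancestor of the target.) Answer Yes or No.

Yes

A fast-forward from dcda284 to ecb6625 is possible iff dcda284 is an ancestor of ecb6625.
Ancestors of ecb6625: {68c4fc1, 9506eec, b5574a7, bc1b839, dcda284, e15ce8a, ecb6625, f2d5b80, fe8eba6}.
dcda284 is among them, so fast-forward is possible.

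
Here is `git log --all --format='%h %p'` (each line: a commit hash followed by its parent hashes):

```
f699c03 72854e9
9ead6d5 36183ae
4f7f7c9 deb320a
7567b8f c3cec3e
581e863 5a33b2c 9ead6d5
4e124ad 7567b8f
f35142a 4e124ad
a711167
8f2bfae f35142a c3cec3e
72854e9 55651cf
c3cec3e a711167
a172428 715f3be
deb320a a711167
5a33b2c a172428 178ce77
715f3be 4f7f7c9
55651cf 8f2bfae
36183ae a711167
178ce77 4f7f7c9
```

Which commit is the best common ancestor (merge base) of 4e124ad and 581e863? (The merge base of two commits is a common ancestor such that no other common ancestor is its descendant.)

a711167

Ancestors of 4e124ad: {4e124ad, 7567b8f, a711167, c3cec3e}.
Ancestors of 581e863: {178ce77, 36183ae, 4f7f7c9, 581e863, 5a33b2c, 715f3be, 9ead6d5, a172428, a711167, deb320a}.
Common ancestors: {a711167}.
The only common ancestor is a711167, so it is the merge base.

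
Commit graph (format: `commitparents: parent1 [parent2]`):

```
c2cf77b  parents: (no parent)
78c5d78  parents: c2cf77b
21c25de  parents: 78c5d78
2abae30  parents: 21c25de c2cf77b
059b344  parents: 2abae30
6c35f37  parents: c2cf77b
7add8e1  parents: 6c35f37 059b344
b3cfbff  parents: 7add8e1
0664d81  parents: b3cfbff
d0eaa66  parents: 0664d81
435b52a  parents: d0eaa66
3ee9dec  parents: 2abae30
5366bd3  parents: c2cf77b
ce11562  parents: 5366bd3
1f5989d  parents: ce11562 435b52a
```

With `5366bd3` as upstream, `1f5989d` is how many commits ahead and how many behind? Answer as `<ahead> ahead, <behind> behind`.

12 ahead, 0 behind

Reachable from 1f5989d: {059b344, 0664d81, 1f5989d, 21c25de, 2abae30, 435b52a, 5366bd3, 6c35f37, 78c5d78, 7add8e1, b3cfbff, c2cf77b, ce11562, d0eaa66}.
Reachable from 5366bd3: {5366bd3, c2cf77b}.
Only in 1f5989d's history (ahead): {059b344, 0664d81, 1f5989d, 21c25de, 2abae30, 435b52a, 6c35f37, 78c5d78, 7add8e1, b3cfbff, ce11562, d0eaa66} — 12.
Only in 5366bd3's history (behind): {} — 0.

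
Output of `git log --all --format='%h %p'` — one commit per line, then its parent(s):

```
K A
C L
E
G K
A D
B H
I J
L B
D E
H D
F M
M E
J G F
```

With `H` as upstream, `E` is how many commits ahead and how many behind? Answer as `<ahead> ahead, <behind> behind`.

0 ahead, 2 behind

Reachable from E: {E}.
Reachable from H: {D, E, H}.
Only in E's history (ahead): {} — 0.
Only in H's history (behind): {D, H} — 2.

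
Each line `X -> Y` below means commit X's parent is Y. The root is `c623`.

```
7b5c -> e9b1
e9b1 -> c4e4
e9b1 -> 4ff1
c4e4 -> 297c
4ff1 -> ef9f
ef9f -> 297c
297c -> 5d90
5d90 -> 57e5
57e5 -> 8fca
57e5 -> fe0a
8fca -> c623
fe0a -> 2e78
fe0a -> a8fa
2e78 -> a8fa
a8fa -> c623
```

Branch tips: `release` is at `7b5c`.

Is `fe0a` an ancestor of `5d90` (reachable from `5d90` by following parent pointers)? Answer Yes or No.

Yes

Ancestors of 5d90 (commits reachable by following parents): {2e78, 57e5, 5d90, 8fca, a8fa, c623, fe0a}.
fe0a is in that set, so it is an ancestor of 5d90.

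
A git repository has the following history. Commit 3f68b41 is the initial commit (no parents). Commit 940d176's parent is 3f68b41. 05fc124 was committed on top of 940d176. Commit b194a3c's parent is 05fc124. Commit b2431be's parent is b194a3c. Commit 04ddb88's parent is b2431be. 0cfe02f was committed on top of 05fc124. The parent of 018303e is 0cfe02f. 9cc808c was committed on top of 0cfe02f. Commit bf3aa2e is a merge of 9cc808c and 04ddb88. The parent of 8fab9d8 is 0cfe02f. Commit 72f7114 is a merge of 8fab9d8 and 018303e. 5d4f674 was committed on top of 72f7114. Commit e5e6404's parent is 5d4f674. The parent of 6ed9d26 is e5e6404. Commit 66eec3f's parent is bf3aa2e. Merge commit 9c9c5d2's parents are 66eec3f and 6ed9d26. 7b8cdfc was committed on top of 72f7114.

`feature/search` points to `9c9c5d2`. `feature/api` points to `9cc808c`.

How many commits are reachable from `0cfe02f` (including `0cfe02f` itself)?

4

Walking parent pointers from 0cfe02f: reachable set = {05fc124, 0cfe02f, 3f68b41, 940d176}.
That is 4 commits.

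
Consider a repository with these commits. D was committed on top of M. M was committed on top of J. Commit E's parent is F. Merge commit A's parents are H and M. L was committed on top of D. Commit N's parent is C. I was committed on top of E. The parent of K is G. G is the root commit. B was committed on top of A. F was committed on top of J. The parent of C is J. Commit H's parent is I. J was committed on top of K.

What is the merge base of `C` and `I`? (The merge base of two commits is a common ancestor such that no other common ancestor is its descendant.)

Ancestors of C: {C, G, J, K}.
Ancestors of I: {E, F, G, I, J, K}.
Common ancestors: {G, J, K}.
Among these, J is not an ancestor of any other common ancestor — it is the merge base.

J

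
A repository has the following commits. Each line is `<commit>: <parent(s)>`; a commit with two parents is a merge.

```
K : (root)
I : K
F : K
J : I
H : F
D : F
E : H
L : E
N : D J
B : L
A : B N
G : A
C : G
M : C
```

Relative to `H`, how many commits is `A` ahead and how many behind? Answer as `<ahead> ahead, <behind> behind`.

Reachable from A: {A, B, D, E, F, H, I, J, K, L, N}.
Reachable from H: {F, H, K}.
Only in A's history (ahead): {A, B, D, E, I, J, L, N} — 8.
Only in H's history (behind): {} — 0.

8 ahead, 0 behind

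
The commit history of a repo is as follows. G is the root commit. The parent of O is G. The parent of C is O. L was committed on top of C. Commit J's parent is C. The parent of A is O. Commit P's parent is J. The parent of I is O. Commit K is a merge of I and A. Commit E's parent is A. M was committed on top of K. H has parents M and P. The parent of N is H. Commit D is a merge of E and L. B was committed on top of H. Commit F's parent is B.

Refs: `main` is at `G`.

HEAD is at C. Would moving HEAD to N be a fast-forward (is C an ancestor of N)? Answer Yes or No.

Yes

A fast-forward from C to N is possible iff C is an ancestor of N.
Ancestors of N: {A, C, G, H, I, J, K, M, N, O, P}.
C is among them, so fast-forward is possible.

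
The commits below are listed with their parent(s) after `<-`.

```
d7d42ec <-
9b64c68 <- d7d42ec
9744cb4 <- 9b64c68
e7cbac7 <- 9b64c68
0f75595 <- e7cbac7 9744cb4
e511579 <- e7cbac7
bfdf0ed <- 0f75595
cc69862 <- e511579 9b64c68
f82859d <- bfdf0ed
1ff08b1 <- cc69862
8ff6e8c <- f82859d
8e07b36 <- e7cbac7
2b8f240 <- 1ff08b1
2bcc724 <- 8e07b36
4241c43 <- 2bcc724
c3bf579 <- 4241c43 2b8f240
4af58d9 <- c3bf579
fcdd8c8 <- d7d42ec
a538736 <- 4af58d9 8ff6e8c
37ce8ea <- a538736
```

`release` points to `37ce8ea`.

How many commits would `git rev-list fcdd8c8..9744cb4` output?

2

Reachable from 9744cb4: {9744cb4, 9b64c68, d7d42ec}.
Reachable from fcdd8c8: {d7d42ec, fcdd8c8}.
In 9744cb4's history but not fcdd8c8's: {9744cb4, 9b64c68} — 2 commits.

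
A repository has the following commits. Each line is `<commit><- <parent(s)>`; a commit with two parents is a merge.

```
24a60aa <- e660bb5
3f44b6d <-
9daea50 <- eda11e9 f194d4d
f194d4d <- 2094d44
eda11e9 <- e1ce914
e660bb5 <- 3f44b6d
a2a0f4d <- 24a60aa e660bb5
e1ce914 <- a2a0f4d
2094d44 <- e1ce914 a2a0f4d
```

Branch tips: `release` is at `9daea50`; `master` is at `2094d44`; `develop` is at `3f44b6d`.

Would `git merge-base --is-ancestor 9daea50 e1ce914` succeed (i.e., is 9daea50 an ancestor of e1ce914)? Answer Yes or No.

No

Ancestors of e1ce914: {24a60aa, 3f44b6d, a2a0f4d, e1ce914, e660bb5}.
9daea50 is not in that set, so it is not an ancestor of e1ce914.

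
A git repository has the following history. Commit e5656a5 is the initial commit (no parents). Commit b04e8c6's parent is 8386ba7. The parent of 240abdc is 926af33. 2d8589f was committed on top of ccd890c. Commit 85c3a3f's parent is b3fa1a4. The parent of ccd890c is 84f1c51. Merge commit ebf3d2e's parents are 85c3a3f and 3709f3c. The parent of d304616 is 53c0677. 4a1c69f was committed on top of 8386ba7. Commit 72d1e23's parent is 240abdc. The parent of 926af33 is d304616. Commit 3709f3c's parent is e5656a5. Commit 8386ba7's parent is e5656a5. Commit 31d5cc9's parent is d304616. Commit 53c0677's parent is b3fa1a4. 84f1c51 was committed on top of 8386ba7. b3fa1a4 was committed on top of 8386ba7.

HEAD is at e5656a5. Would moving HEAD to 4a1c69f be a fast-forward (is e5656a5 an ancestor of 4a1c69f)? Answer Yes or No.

Yes

A fast-forward from e5656a5 to 4a1c69f is possible iff e5656a5 is an ancestor of 4a1c69f.
Ancestors of 4a1c69f: {4a1c69f, 8386ba7, e5656a5}.
e5656a5 is among them, so fast-forward is possible.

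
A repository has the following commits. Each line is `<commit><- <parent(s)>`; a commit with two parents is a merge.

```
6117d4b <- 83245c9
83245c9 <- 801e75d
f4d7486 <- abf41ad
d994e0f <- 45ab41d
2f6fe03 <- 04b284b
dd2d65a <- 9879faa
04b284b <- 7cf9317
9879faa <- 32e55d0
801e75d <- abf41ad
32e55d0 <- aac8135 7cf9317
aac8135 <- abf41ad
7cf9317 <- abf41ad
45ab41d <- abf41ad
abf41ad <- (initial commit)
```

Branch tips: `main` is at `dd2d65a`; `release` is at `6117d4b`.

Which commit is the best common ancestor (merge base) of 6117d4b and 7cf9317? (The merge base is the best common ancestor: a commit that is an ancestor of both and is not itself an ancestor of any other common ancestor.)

abf41ad

Ancestors of 6117d4b: {6117d4b, 801e75d, 83245c9, abf41ad}.
Ancestors of 7cf9317: {7cf9317, abf41ad}.
Common ancestors: {abf41ad}.
The only common ancestor is abf41ad, so it is the merge base.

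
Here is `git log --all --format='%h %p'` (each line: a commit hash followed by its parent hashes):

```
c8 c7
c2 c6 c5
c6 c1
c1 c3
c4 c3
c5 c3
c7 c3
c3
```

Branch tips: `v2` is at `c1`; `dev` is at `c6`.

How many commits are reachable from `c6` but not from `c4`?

2

Reachable from c6: {c1, c3, c6}.
Reachable from c4: {c3, c4}.
In c6's history but not c4's: {c1, c6} — 2 commits.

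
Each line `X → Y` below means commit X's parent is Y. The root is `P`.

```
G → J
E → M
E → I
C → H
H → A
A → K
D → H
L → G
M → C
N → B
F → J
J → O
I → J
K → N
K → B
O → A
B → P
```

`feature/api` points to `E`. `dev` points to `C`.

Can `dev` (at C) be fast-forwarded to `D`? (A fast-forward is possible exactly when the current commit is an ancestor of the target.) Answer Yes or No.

A fast-forward from C to D is possible iff C is an ancestor of D.
Ancestors of D: {A, B, D, H, K, N, P}.
C is not among them, so fast-forward is not possible.

No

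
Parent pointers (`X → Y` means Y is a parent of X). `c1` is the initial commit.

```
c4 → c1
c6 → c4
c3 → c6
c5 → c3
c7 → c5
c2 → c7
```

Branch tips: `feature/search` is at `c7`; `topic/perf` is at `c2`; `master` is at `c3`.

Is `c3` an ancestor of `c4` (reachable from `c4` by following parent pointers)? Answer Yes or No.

No

Ancestors of c4: {c1, c4}.
c3 is not in that set, so it is not an ancestor of c4.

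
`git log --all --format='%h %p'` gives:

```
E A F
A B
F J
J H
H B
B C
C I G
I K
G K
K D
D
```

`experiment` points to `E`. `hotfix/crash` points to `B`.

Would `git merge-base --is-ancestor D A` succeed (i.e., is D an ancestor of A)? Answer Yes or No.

Yes

Ancestors of A (commits reachable by following parents): {A, B, C, D, G, I, K}.
D is in that set, so it is an ancestor of A.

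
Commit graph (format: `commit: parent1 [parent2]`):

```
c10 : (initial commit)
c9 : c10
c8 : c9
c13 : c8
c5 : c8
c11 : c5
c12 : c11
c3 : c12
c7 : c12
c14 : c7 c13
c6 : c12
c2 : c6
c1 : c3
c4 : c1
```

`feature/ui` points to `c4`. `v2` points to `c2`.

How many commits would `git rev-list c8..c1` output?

Reachable from c1: {c1, c10, c11, c12, c3, c5, c8, c9}.
Reachable from c8: {c10, c8, c9}.
In c1's history but not c8's: {c1, c11, c12, c3, c5} — 5 commits.

5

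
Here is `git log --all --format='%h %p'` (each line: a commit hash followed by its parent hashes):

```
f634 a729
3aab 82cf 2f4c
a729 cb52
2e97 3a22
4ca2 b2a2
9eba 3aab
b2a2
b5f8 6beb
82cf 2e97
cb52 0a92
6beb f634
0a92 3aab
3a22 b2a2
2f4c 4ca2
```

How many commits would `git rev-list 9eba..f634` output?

Reachable from f634: {0a92, 2e97, 2f4c, 3a22, 3aab, 4ca2, 82cf, a729, b2a2, cb52, f634}.
Reachable from 9eba: {2e97, 2f4c, 3a22, 3aab, 4ca2, 82cf, 9eba, b2a2}.
In f634's history but not 9eba's: {0a92, a729, cb52, f634} — 4 commits.

4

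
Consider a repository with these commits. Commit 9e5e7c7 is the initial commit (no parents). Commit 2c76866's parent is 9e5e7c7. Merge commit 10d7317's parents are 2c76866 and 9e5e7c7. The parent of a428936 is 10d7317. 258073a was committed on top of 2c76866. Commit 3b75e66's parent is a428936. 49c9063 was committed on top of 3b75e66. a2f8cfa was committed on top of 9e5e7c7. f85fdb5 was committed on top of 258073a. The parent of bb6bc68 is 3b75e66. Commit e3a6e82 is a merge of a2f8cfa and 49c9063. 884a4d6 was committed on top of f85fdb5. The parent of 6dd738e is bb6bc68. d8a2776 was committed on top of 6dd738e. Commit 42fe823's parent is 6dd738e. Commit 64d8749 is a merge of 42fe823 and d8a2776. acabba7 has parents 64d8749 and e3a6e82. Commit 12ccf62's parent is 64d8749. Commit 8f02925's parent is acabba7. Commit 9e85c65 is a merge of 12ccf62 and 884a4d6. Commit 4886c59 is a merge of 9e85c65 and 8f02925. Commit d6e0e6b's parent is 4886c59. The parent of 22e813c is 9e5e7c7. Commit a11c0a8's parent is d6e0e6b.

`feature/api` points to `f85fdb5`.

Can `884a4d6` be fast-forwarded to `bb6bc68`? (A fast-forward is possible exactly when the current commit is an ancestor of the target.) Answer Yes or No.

A fast-forward from 884a4d6 to bb6bc68 is possible iff 884a4d6 is an ancestor of bb6bc68.
Ancestors of bb6bc68: {10d7317, 2c76866, 3b75e66, 9e5e7c7, a428936, bb6bc68}.
884a4d6 is not among them, so fast-forward is not possible.

No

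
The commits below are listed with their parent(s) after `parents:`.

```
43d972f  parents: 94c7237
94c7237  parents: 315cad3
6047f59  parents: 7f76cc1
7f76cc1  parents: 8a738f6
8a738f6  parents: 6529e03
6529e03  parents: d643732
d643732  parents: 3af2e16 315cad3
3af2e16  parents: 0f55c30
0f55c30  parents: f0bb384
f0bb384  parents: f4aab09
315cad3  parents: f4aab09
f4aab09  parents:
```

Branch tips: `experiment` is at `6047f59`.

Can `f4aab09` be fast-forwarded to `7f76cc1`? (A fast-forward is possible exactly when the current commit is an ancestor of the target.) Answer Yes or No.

Yes

A fast-forward from f4aab09 to 7f76cc1 is possible iff f4aab09 is an ancestor of 7f76cc1.
Ancestors of 7f76cc1: {0f55c30, 315cad3, 3af2e16, 6529e03, 7f76cc1, 8a738f6, d643732, f0bb384, f4aab09}.
f4aab09 is among them, so fast-forward is possible.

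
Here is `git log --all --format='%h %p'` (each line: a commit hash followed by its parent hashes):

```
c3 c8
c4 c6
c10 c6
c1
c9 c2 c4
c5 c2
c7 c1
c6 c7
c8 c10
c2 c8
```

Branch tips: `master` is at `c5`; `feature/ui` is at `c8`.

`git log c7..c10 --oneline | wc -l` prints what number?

Reachable from c10: {c1, c10, c6, c7}.
Reachable from c7: {c1, c7}.
In c10's history but not c7's: {c10, c6} — 2 commits.

2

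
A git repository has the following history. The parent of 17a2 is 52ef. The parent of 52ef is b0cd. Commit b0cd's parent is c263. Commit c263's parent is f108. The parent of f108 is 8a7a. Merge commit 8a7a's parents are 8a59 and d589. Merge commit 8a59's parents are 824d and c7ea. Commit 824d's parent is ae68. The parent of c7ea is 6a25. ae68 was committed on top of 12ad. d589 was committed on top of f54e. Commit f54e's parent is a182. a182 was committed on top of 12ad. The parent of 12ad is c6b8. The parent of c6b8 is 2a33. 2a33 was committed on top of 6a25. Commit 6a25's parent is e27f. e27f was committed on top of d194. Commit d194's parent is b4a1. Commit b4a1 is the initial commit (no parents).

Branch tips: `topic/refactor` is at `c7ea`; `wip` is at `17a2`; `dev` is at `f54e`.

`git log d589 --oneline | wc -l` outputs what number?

Walking parent pointers from d589: reachable set = {12ad, 2a33, 6a25, a182, b4a1, c6b8, d194, d589, e27f, f54e}.
That is 10 commits.

10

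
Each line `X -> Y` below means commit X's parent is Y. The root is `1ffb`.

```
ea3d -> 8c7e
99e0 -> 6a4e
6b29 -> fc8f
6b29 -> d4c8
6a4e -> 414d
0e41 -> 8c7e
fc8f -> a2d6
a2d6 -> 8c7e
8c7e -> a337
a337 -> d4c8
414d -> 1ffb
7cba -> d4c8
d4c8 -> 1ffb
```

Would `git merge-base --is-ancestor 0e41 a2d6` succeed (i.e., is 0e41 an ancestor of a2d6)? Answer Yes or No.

Ancestors of a2d6: {1ffb, 8c7e, a2d6, a337, d4c8}.
0e41 is not in that set, so it is not an ancestor of a2d6.

No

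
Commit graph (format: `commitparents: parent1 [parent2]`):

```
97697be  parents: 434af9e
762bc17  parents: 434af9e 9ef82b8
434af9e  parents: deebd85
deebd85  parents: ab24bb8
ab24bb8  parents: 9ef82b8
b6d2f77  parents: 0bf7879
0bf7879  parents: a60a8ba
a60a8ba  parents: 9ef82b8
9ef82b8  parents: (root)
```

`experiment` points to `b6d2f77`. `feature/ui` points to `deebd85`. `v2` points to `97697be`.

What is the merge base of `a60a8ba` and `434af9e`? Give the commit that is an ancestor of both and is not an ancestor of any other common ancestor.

Ancestors of a60a8ba: {9ef82b8, a60a8ba}.
Ancestors of 434af9e: {434af9e, 9ef82b8, ab24bb8, deebd85}.
Common ancestors: {9ef82b8}.
The only common ancestor is 9ef82b8, so it is the merge base.

9ef82b8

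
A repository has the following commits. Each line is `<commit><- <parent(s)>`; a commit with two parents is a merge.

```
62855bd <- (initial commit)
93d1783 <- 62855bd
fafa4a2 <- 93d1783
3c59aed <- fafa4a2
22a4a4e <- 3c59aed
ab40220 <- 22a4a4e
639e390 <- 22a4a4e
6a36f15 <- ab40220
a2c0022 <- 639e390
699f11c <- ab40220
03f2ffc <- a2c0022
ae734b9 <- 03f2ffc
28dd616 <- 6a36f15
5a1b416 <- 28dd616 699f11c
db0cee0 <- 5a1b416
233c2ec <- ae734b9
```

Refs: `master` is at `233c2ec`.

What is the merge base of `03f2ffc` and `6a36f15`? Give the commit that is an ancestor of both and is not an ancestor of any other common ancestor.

22a4a4e

Ancestors of 03f2ffc: {03f2ffc, 22a4a4e, 3c59aed, 62855bd, 639e390, 93d1783, a2c0022, fafa4a2}.
Ancestors of 6a36f15: {22a4a4e, 3c59aed, 62855bd, 6a36f15, 93d1783, ab40220, fafa4a2}.
Common ancestors: {22a4a4e, 3c59aed, 62855bd, 93d1783, fafa4a2}.
Among these, 22a4a4e is not an ancestor of any other common ancestor — it is the merge base.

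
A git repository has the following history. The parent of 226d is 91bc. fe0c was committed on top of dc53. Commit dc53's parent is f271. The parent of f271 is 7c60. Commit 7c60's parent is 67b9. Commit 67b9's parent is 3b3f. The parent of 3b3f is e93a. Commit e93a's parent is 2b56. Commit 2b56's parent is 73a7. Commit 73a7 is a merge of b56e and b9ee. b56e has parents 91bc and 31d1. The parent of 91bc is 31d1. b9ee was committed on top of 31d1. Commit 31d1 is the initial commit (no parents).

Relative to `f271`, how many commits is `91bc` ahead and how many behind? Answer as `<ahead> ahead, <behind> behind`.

Reachable from 91bc: {31d1, 91bc}.
Reachable from f271: {2b56, 31d1, 3b3f, 67b9, 73a7, 7c60, 91bc, b56e, b9ee, e93a, f271}.
Only in 91bc's history (ahead): {} — 0.
Only in f271's history (behind): {2b56, 3b3f, 67b9, 73a7, 7c60, b56e, b9ee, e93a, f271} — 9.

0 ahead, 9 behind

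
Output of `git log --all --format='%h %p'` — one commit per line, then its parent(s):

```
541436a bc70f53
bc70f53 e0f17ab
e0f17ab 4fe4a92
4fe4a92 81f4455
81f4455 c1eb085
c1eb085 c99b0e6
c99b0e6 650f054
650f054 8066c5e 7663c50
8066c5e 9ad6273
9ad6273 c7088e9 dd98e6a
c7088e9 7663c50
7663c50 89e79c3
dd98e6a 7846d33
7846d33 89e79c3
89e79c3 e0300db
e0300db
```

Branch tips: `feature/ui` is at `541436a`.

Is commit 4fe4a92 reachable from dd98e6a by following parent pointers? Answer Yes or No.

No

Ancestors of dd98e6a: {7846d33, 89e79c3, dd98e6a, e0300db}.
4fe4a92 is not in that set, so it is not an ancestor of dd98e6a.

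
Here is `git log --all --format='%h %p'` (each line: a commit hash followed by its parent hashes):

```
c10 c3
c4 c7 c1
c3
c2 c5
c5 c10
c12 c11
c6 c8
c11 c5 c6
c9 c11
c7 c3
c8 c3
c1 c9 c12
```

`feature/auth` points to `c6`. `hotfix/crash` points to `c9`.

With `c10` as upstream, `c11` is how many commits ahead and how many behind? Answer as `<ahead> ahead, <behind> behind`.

Reachable from c11: {c10, c11, c3, c5, c6, c8}.
Reachable from c10: {c10, c3}.
Only in c11's history (ahead): {c11, c5, c6, c8} — 4.
Only in c10's history (behind): {} — 0.

4 ahead, 0 behind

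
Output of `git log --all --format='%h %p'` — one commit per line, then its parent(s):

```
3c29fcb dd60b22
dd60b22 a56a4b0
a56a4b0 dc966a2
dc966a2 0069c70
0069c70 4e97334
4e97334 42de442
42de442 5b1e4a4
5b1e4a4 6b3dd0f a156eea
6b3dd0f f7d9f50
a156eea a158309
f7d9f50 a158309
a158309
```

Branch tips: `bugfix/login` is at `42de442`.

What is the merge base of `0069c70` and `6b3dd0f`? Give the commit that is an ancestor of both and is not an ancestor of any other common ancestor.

6b3dd0f

Ancestors of 0069c70: {0069c70, 42de442, 4e97334, 5b1e4a4, 6b3dd0f, a156eea, a158309, f7d9f50}.
Ancestors of 6b3dd0f: {6b3dd0f, a158309, f7d9f50}.
Common ancestors: {6b3dd0f, a158309, f7d9f50}.
Among these, 6b3dd0f is not an ancestor of any other common ancestor — it is the merge base.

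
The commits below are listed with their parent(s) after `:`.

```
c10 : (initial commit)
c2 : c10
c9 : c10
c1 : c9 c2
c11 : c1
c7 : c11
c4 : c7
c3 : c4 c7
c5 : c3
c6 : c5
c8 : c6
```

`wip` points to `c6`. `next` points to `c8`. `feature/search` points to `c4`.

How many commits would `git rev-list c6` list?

Walking parent pointers from c6: reachable set = {c1, c10, c11, c2, c3, c4, c5, c6, c7, c9}.
That is 10 commits.

10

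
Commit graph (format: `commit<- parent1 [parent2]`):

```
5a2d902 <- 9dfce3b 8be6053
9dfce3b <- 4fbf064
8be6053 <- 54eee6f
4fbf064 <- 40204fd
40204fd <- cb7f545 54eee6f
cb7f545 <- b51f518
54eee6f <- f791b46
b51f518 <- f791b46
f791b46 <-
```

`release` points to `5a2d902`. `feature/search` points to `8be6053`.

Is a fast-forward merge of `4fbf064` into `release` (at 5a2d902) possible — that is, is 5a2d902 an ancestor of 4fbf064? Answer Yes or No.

No

A fast-forward from 5a2d902 to 4fbf064 is possible iff 5a2d902 is an ancestor of 4fbf064.
Ancestors of 4fbf064: {40204fd, 4fbf064, 54eee6f, b51f518, cb7f545, f791b46}.
5a2d902 is not among them, so fast-forward is not possible.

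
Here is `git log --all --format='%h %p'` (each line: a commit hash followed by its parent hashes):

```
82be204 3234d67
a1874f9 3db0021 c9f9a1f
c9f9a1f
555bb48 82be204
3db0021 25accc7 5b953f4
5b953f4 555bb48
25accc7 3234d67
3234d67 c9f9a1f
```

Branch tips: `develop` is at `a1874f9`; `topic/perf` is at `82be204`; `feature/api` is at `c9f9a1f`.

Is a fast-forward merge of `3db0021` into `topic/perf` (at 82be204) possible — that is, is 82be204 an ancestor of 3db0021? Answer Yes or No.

A fast-forward from 82be204 to 3db0021 is possible iff 82be204 is an ancestor of 3db0021.
Ancestors of 3db0021: {25accc7, 3234d67, 3db0021, 555bb48, 5b953f4, 82be204, c9f9a1f}.
82be204 is among them, so fast-forward is possible.

Yes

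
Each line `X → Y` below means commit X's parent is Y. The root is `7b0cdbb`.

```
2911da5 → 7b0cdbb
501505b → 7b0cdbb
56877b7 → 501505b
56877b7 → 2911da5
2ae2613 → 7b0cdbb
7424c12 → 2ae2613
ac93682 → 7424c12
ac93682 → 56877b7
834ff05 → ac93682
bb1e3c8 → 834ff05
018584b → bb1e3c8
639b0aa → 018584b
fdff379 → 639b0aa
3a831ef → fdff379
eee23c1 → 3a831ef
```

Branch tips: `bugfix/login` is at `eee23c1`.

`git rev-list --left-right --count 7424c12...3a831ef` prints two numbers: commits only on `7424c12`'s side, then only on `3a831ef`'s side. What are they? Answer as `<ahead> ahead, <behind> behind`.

0 ahead, 10 behind

Reachable from 7424c12: {2ae2613, 7424c12, 7b0cdbb}.
Reachable from 3a831ef: {018584b, 2911da5, 2ae2613, 3a831ef, 501505b, 56877b7, 639b0aa, 7424c12, 7b0cdbb, 834ff05, ac93682, bb1e3c8, fdff379}.
Only in 7424c12's history (ahead): {} — 0.
Only in 3a831ef's history (behind): {018584b, 2911da5, 3a831ef, 501505b, 56877b7, 639b0aa, 834ff05, ac93682, bb1e3c8, fdff379} — 10.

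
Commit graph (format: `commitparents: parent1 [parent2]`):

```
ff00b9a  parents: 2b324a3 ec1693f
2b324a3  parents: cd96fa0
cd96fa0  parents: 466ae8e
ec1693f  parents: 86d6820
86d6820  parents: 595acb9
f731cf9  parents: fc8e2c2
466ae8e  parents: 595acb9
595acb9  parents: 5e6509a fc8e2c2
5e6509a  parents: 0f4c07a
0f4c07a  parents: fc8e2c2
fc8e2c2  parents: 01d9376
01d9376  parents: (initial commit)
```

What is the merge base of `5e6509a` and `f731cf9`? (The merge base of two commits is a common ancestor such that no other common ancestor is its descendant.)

Ancestors of 5e6509a: {01d9376, 0f4c07a, 5e6509a, fc8e2c2}.
Ancestors of f731cf9: {01d9376, f731cf9, fc8e2c2}.
Common ancestors: {01d9376, fc8e2c2}.
Among these, fc8e2c2 is not an ancestor of any other common ancestor — it is the merge base.

fc8e2c2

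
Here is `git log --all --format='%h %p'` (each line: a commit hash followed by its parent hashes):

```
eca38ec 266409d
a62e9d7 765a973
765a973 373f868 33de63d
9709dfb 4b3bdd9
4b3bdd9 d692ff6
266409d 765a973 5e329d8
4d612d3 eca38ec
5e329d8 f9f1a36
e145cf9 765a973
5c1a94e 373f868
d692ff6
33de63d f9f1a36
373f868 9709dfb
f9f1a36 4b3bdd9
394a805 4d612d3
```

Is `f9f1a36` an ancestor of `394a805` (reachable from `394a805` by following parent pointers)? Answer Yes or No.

Yes

Ancestors of 394a805 (commits reachable by following parents): {266409d, 33de63d, 373f868, 394a805, 4b3bdd9, 4d612d3, 5e329d8, 765a973, 9709dfb, d692ff6, eca38ec, f9f1a36}.
f9f1a36 is in that set, so it is an ancestor of 394a805.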